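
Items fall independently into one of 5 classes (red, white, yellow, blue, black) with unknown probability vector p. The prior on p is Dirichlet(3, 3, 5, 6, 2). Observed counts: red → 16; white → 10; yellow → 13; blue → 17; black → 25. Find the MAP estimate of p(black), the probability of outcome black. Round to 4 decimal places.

MAP estimate of p(black) = 0.2737

The posterior is Dirichlet(αᵢ + nᵢ) = Dirichlet(19, 13, 18, 23, 27).
For a Dirichlet(a₁,…,a_K) with all aᵢ > 1, the mode has j-th component (aⱼ − 1)/(Σaᵢ − K).
Here Σaᵢ = 100 and K = 5, so p(black) = (27 − 1)/(100 − 5) = 26/95 ≈ 0.2737.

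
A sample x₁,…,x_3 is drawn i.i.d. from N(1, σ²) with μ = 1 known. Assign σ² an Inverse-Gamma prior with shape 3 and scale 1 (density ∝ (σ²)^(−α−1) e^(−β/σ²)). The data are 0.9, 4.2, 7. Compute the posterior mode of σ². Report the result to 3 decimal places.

Sum of squared deviations about the known mean: SS = (0.9−1)² + (4.2−1)² + (7−1)² = 46.25.
The Normal likelihood contributes (σ²)^(−n/2) exp(−SS/(2σ²)), so the posterior is Inverse-Gamma(α + n/2, β + SS/2) = Inverse-Gamma(4.5, 24.125).
The mode of Inverse-Gamma(a, b) is b/(a+1) = 24.125/5.5 ≈ 4.386.

σ̂²_MAP = 4.386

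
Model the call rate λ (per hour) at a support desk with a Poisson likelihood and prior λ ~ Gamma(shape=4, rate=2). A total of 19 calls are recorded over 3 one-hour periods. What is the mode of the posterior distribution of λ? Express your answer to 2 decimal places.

λ̂_MAP = 4.40

Σxᵢ = 19, n = 3.
Posterior ∝ λ^3e^(−2λ) · λ^19e^(−3λ) = λ^22e^(−5λ), i.e. Gamma(shape=23, rate=5).
The mode of a Gamma(a, b) with a ≥ 1 (shape–rate) is (a−1)/b = 22/5 ≈ 4.40.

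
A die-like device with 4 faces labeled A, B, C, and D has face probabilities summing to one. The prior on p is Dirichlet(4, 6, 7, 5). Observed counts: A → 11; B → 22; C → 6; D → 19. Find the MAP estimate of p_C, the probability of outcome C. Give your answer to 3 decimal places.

MAP estimate of p_C = 0.158

The posterior is Dirichlet(αᵢ + nᵢ) = Dirichlet(15, 28, 13, 24).
For a Dirichlet(a₁,…,a_K) with all aᵢ > 1, the mode has j-th component (aⱼ − 1)/(Σaᵢ − K).
Here Σaᵢ = 80 and K = 4, so p_C = (13 − 1)/(80 − 4) = 12/76 ≈ 0.158.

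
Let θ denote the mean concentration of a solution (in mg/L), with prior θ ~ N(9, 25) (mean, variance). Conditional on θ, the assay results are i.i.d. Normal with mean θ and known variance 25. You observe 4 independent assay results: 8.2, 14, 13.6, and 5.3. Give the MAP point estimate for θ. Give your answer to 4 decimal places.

θ̂_MAP = 10.0200

n = 4; x̄ = (8.2 + 14 + 13.6 + 5.3)/4 = 41.1/4 = 10.275.
For a Normal prior and Normal likelihood with known variance, the posterior is Normal; its mode equals its mean, the precision-weighted average.
Prior precision 1/σ₀² = 1/25 = 0.04; data precision n/σ² = 4/25 = 0.16.
θ̂ = (0.04·9 + 0.16·10.275) / (0.04 + 0.16) = 2.004/0.2 = 10.0200.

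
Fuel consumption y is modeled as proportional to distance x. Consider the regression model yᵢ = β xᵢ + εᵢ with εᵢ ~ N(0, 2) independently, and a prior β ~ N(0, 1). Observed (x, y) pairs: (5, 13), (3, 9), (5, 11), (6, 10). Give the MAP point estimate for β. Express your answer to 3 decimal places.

log p(β | y) = −Σ(yᵢ − βxᵢ)²/(2·2) − β²/(2·1) + const.
Setting the derivative to zero: Σxᵢ(yᵢ − βxᵢ)/2 − β/1 = 0, so β = Σxᵢyᵢ / (Σxᵢ² + σ²/τ²).
Σxᵢyᵢ = 5·13 + 3·9 + 5·11 + 6·10 = 207; Σxᵢ² = 95; σ²/τ² = 2.
β̂_MAP = 207 / (95 + 2) = 207/97 ≈ 2.134.

β̂_MAP = 2.134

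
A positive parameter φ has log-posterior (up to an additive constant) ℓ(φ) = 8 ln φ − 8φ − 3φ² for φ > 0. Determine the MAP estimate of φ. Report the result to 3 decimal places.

φ̂_MAP = 0.667

ℓ'(φ) = 8/φ − 8 − 6φ. Setting this to zero and multiplying by φ: 6φ² + 8φ − 8 = 0.
φ = (−8 + √(8² + 4·6·8)) / (2·6) = (−8 + √256) / 12 = (−8 + 16)/12 = 2/3.
ℓ''(φ) = −8/φ² − 6 < 0, confirming a maximum.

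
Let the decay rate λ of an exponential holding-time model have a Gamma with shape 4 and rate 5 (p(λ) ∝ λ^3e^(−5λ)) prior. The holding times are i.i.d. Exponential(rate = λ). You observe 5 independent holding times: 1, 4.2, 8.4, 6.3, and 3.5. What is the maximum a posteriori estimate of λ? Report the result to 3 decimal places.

λ̂_MAP = 0.282

The Exponential(rate=λ) likelihood is ∝ λ^n e^(−λΣtᵢ). Here n = 5 and Σtᵢ = 1 + 4.2 + 8.4 + 6.3 + 3.5 = 23.4.
Posterior ∝ λ^3e^(−5λ) · λ^5e^(−23.4λ) = λ^8e^(−28.4λ), i.e. Gamma(9, 28.4).
Mode = (a−1)/b = 8/28.4 ≈ 0.282.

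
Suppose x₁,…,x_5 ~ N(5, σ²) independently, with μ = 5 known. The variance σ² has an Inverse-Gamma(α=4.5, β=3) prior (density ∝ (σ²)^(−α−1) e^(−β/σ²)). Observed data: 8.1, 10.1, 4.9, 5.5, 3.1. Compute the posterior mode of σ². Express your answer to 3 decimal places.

Sum of squared deviations about the known mean: SS = (8.1−5)² + (10.1−5)² + (4.9−5)² + (5.5−5)² + (3.1−5)² = 39.49.
The Normal likelihood contributes (σ²)^(−n/2) exp(−SS/(2σ²)), so the posterior is Inverse-Gamma(α + n/2, β + SS/2) = Inverse-Gamma(7, 22.745).
The mode of Inverse-Gamma(a, b) is b/(a+1) = 22.745/8 ≈ 2.843.

σ̂²_MAP = 2.843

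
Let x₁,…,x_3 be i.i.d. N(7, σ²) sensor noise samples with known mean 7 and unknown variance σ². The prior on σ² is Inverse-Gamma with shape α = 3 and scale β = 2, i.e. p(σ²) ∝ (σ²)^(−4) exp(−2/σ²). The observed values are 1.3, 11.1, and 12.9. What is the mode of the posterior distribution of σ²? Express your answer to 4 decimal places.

Sum of squared deviations about the known mean: SS = (1.3−7)² + (11.1−7)² + (12.9−7)² = 84.11.
The Normal likelihood contributes (σ²)^(−n/2) exp(−SS/(2σ²)), so the posterior is Inverse-Gamma(α + n/2, β + SS/2) = Inverse-Gamma(4.5, 44.055).
The mode of Inverse-Gamma(a, b) is b/(a+1) = 44.055/5.5 ≈ 8.0100.

σ̂²_MAP = 8.0100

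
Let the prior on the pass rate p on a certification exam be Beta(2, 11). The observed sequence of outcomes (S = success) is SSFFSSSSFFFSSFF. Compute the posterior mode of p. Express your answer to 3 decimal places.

Prior: Beta(2, 11).
Data: 8 successes in 15 trials (from the sequence). The binomial likelihood contributes p^8(1−p)^7, so the posterior is Beta(2+8, 11+7) = Beta(10, 18).
For Beta(a, b) with a, b > 1 the mode is (a−1)/(a+b−2) = 9/26 ≈ 0.346.

p̂_MAP = 0.346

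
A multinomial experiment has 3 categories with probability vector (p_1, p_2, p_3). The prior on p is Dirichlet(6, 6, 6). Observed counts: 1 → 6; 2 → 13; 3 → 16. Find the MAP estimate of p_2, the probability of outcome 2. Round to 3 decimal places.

The posterior is Dirichlet(αᵢ + nᵢ) = Dirichlet(12, 19, 22).
For a Dirichlet(a₁,…,a_K) with all aᵢ > 1, the mode has j-th component (aⱼ − 1)/(Σaᵢ − K).
Here Σaᵢ = 53 and K = 3, so p_2 = (19 − 1)/(53 − 3) = 18/50 ≈ 0.360.

MAP estimate: 0.360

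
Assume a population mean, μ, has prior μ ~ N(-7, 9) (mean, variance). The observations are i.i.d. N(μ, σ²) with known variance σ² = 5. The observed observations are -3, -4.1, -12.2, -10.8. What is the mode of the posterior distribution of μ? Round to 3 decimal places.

n = 4; x̄ = ((-3) + (-4.1) + (-12.2) + (-10.8))/4 = -30.1/4 = -7.525.
For a Normal prior and Normal likelihood with known variance, the posterior is Normal; its mode equals its mean, the precision-weighted average.
Prior precision 1/σ₀² = 1/9; data precision n/σ² = 4/5 = 0.8.
μ̂ = ((1/9)·(-7) + 0.8·(-7.525)) / (1/9 + 0.8) = (-3059/450)/(41/45) = -3059/410 ≈ -7.461.

μ̂_MAP = -7.461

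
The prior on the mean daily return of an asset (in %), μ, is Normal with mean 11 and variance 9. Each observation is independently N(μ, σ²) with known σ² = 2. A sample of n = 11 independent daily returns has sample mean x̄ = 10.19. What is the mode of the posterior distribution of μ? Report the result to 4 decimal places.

n = 11, x̄ = 10.19.
For a Normal prior and Normal likelihood with known variance, the posterior is Normal; its mode equals its mean, the precision-weighted average.
Prior precision 1/σ₀² = 1/9; data precision n/σ² = 11/2 = 5.5.
μ̂ = ((1/9)·11 + 5.5·10.19) / (1/9 + 5.5) = (103081/1800)/(101/18) = 103081/10100 ≈ 10.2060.

μ̂_MAP = 10.2060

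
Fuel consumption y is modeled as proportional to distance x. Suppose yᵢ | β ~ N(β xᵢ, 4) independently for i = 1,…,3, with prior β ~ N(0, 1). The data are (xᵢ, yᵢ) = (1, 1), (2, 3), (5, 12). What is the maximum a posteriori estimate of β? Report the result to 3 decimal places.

log p(β | y) = −Σ(yᵢ − βxᵢ)²/(2·4) − β²/(2·1) + const.
Setting the derivative to zero: Σxᵢ(yᵢ − βxᵢ)/4 − β/1 = 0, so β = Σxᵢyᵢ / (Σxᵢ² + σ²/τ²).
Σxᵢyᵢ = 1·1 + 2·3 + 5·12 = 67; Σxᵢ² = 30; σ²/τ² = 4.
β̂_MAP = 67 / (30 + 4) = 67/34 ≈ 1.971.

β̂_MAP = 1.971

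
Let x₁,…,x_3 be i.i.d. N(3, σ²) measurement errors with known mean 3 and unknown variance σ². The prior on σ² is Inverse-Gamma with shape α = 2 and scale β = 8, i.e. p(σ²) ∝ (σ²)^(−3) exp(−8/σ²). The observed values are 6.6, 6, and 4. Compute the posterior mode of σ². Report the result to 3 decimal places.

σ̂²_MAP = 4.329

Sum of squared deviations about the known mean: SS = (6.6−3)² + (6−3)² + (4−3)² = 22.96.
The Normal likelihood contributes (σ²)^(−n/2) exp(−SS/(2σ²)), so the posterior is Inverse-Gamma(α + n/2, β + SS/2) = Inverse-Gamma(3.5, 19.48).
The mode of Inverse-Gamma(a, b) is b/(a+1) = 19.48/4.5 ≈ 4.329.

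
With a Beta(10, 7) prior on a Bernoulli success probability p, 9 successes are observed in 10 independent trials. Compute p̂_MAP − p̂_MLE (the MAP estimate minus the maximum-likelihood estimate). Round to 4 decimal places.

MAP − MLE = -0.1800

Posterior is Beta(19, 8); MAP = (19−1)/(27−2) = 18/25 ≈ 0.72000.
MLE ignores the prior: p̂_MLE = k/n = 9/10 ≈ 0.90000.
Difference = 18/25 − 9/10 = -9/50 ≈ -0.1800.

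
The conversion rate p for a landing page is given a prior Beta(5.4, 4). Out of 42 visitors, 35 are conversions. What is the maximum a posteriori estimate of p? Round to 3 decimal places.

Prior: Beta(5.4, 4).
Data: 35 successes in 42 trials. The binomial likelihood contributes p^35(1−p)^7, so the posterior is Beta(5.4+35, 4+7) = Beta(40.4, 11).
For Beta(a, b) with a, b > 1 the mode is (a−1)/(a+b−2) = 39.4/49.4 ≈ 0.798.

p̂_MAP = 0.798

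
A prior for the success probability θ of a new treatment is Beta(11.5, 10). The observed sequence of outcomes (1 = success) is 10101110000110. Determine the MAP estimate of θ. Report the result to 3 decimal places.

θ̂_MAP = 0.522

Prior: Beta(11.5, 10).
Data: 7 successes in 14 trials (from the sequence). The binomial likelihood contributes θ^7(1−θ)^7, so the posterior is Beta(11.5+7, 10+7) = Beta(18.5, 17).
For Beta(a, b) with a, b > 1 the mode is (a−1)/(a+b−2) = 17.5/33.5 ≈ 0.522.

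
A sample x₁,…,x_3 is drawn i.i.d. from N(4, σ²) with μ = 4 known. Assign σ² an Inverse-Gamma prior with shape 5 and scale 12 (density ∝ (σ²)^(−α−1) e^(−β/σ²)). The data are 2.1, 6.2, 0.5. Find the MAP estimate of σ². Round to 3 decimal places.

Sum of squared deviations about the known mean: SS = (2.1−4)² + (6.2−4)² + (0.5−4)² = 20.7.
The Normal likelihood contributes (σ²)^(−n/2) exp(−SS/(2σ²)), so the posterior is Inverse-Gamma(α + n/2, β + SS/2) = Inverse-Gamma(6.5, 22.35).
The mode of Inverse-Gamma(a, b) is b/(a+1) = 22.35/7.5 ≈ 2.980.

σ̂²_MAP = 2.980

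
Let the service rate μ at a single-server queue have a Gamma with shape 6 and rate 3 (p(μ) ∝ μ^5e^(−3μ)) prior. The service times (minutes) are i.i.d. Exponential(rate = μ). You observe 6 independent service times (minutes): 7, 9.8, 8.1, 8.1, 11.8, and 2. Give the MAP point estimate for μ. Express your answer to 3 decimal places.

The Exponential(rate=μ) likelihood is ∝ μ^n e^(−μΣtᵢ). Here n = 6 and Σtᵢ = 7 + 9.8 + 8.1 + 8.1 + 11.8 + 2 = 46.8.
Posterior ∝ μ^5e^(−3μ) · μ^6e^(−46.8μ) = μ^11e^(−49.8μ), i.e. Gamma(12, 49.8).
Mode = (a−1)/b = 11/49.8 ≈ 0.221.

μ̂_MAP = 0.221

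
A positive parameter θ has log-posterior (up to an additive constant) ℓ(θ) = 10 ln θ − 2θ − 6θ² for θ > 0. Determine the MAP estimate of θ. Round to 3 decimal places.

θ̂_MAP = 0.833

ℓ'(θ) = 10/θ − 2 − 12θ. Setting this to zero and multiplying by θ: 12θ² + 2θ − 10 = 0.
θ = (−2 + √(2² + 4·12·10)) / (2·12) = (−2 + √484) / 24 = (−2 + 22)/24 = 5/6.
ℓ''(θ) = −10/θ² − 12 < 0, confirming a maximum.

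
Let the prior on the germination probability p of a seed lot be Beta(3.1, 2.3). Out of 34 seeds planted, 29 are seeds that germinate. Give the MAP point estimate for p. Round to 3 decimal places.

Prior: Beta(3.1, 2.3).
Data: 29 successes in 34 trials. The binomial likelihood contributes p^29(1−p)^5, so the posterior is Beta(3.1+29, 2.3+5) = Beta(32.1, 7.3).
For Beta(a, b) with a, b > 1 the mode is (a−1)/(a+b−2) = 31.1/37.4 ≈ 0.832.

p̂_MAP = 0.832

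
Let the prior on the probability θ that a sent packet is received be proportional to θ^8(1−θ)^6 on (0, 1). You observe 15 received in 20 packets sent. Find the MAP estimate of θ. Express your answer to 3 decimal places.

θ̂_MAP = 0.676

The prior density ∝ θ^8(1−θ)^6 is the kernel of Beta(9, 7).
Data: 15 successes in 20 trials. The binomial likelihood contributes θ^15(1−θ)^5, so the posterior is Beta(9+15, 7+5) = Beta(24, 12).
For Beta(a, b) with a, b > 1 the mode is (a−1)/(a+b−2) = 23/34 ≈ 0.676.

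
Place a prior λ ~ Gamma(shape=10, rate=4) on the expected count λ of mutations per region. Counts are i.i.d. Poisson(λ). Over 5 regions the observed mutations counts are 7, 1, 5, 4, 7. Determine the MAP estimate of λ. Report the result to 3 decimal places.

Σxᵢ = 7+1+5+4+7 = 24, with n = 5.
Posterior ∝ λ^9e^(−4λ) · λ^24e^(−5λ) = λ^33e^(−9λ), i.e. Gamma(shape=34, rate=9).
The mode of a Gamma(a, b) with a ≥ 1 (shape–rate) is (a−1)/b = 33/9 ≈ 3.667.

λ̂_MAP = 3.667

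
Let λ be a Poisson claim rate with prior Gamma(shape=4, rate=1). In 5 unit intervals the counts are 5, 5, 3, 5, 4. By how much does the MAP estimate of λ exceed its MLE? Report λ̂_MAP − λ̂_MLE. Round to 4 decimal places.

Σxᵢ = 22. Posterior is Gamma(26, 6); MAP = (26−1)/6 = 25/6 ≈ 4.16667.
MLE = x̄ = 22/5 ≈ 4.40000.
Difference = 25/6 − 22/5 = -7/30 ≈ -0.2333.

MAP − MLE = -0.2333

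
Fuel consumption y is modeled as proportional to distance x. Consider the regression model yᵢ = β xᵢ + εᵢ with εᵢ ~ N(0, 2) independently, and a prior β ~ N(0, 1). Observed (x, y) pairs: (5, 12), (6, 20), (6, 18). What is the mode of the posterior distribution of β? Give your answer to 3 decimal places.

log p(β | y) = −Σ(yᵢ − βxᵢ)²/(2·2) − β²/(2·1) + const.
Setting the derivative to zero: Σxᵢ(yᵢ − βxᵢ)/2 − β/1 = 0, so β = Σxᵢyᵢ / (Σxᵢ² + σ²/τ²).
Σxᵢyᵢ = 5·12 + 6·20 + 6·18 = 288; Σxᵢ² = 97; σ²/τ² = 2.
β̂_MAP = 288 / (97 + 2) = 288/99 ≈ 2.909.

β̂_MAP = 2.909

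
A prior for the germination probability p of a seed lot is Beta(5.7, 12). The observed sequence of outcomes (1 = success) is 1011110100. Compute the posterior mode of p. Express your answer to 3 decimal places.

p̂_MAP = 0.416

Prior: Beta(5.7, 12).
Data: 6 successes in 10 trials (from the sequence). The binomial likelihood contributes p^6(1−p)^4, so the posterior is Beta(5.7+6, 12+4) = Beta(11.7, 16).
For Beta(a, b) with a, b > 1 the mode is (a−1)/(a+b−2) = 10.7/25.7 ≈ 0.416.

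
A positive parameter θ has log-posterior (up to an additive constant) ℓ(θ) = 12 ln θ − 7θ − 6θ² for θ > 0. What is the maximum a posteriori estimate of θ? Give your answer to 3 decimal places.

θ̂_MAP = 0.750

ℓ'(θ) = 12/θ − 7 − 12θ. Setting this to zero and multiplying by θ: 12θ² + 7θ − 12 = 0.
θ = (−7 + √(7² + 4·12·12)) / (2·12) = (−7 + √625) / 24 = (−7 + 25)/24 = 3/4.
ℓ''(θ) = −12/θ² − 12 < 0, confirming a maximum.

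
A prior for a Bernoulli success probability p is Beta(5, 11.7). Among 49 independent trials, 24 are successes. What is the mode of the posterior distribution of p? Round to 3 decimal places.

p̂_MAP = 0.440

Prior: Beta(5, 11.7).
Data: 24 successes in 49 trials. The binomial likelihood contributes p^24(1−p)^25, so the posterior is Beta(5+24, 11.7+25) = Beta(29, 36.7).
For Beta(a, b) with a, b > 1 the mode is (a−1)/(a+b−2) = 28/63.7 ≈ 0.440.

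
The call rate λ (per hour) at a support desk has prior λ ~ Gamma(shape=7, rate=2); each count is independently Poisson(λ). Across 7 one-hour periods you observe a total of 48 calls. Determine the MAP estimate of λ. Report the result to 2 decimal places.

Σxᵢ = 48, n = 7.
Posterior ∝ λ^6e^(−2λ) · λ^48e^(−7λ) = λ^54e^(−9λ), i.e. Gamma(shape=55, rate=9).
The mode of a Gamma(a, b) with a ≥ 1 (shape–rate) is (a−1)/b = 54/9 ≈ 6.00.

λ̂_MAP = 6.00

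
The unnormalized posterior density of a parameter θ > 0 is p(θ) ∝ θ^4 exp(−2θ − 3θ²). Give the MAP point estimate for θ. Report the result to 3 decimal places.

θ̂_MAP = 0.667

ℓ'(θ) = 4/θ − 2 − 6θ. Setting this to zero and multiplying by θ: 6θ² + 2θ − 4 = 0.
θ = (−2 + √(2² + 4·6·4)) / (2·6) = (−2 + √100) / 12 = (−2 + 10)/12 = 2/3.
ℓ''(θ) = −4/θ² − 6 < 0, confirming a maximum.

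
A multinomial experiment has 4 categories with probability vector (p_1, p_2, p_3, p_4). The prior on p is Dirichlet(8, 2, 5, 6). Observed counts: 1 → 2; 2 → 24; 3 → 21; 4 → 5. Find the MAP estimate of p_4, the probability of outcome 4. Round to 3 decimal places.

The posterior is Dirichlet(αᵢ + nᵢ) = Dirichlet(10, 26, 26, 11).
For a Dirichlet(a₁,…,a_K) with all aᵢ > 1, the mode has j-th component (aⱼ − 1)/(Σaᵢ − K).
Here Σaᵢ = 73 and K = 4, so p_4 = (11 − 1)/(73 − 4) = 10/69 ≈ 0.145.

MAP estimate: 0.145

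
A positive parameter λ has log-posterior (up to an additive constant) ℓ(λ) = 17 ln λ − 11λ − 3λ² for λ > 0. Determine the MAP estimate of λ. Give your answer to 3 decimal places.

ℓ'(λ) = 17/λ − 11 − 6λ. Setting this to zero and multiplying by λ: 6λ² + 11λ − 17 = 0.
λ = (−11 + √(11² + 4·6·17)) / (2·6) = (−11 + √529) / 12 = (−11 + 23)/12 = 1.
ℓ''(λ) = −17/λ² − 6 < 0, confirming a maximum.

λ̂_MAP = 1.000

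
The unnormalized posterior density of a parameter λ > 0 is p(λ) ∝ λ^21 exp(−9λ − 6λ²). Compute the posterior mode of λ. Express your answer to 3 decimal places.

λ̂_MAP = 1.000

ℓ'(λ) = 21/λ − 9 − 12λ. Setting this to zero and multiplying by λ: 12λ² + 9λ − 21 = 0.
λ = (−9 + √(9² + 4·12·21)) / (2·12) = (−9 + √1089) / 24 = (−9 + 33)/24 = 1.
ℓ''(λ) = −21/λ² − 12 < 0, confirming a maximum.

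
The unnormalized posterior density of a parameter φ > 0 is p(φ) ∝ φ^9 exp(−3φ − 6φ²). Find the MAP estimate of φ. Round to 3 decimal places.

φ̂_MAP = 0.750

ℓ'(φ) = 9/φ − 3 − 12φ. Setting this to zero and multiplying by φ: 12φ² + 3φ − 9 = 0.
φ = (−3 + √(3² + 4·12·9)) / (2·12) = (−3 + √441) / 24 = (−3 + 21)/24 = 3/4.
ℓ''(φ) = −9/φ² − 12 < 0, confirming a maximum.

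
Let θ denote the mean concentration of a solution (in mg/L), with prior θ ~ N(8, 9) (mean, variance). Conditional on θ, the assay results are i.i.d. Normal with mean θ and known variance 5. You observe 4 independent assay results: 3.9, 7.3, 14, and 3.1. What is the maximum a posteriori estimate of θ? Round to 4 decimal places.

n = 4; x̄ = (3.9 + 7.3 + 14 + 3.1)/4 = 28.3/4 = 7.075.
For a Normal prior and Normal likelihood with known variance, the posterior is Normal; its mode equals its mean, the precision-weighted average.
Prior precision 1/σ₀² = 1/9; data precision n/σ² = 4/5 = 0.8.
θ̂ = ((1/9)·8 + 0.8·7.075) / (1/9 + 0.8) = (2947/450)/(41/45) = 2947/410 ≈ 7.1878.

θ̂_MAP = 7.1878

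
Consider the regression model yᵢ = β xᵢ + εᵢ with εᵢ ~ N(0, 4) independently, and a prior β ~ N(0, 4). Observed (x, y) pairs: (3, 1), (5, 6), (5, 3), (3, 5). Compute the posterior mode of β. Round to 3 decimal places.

β̂_MAP = 0.913

log p(β | y) = −Σ(yᵢ − βxᵢ)²/(2·4) − β²/(2·4) + const.
Setting the derivative to zero: Σxᵢ(yᵢ − βxᵢ)/4 − β/4 = 0, so β = Σxᵢyᵢ / (Σxᵢ² + σ²/τ²).
Σxᵢyᵢ = 3·1 + 5·6 + 5·3 + 3·5 = 63; Σxᵢ² = 68; σ²/τ² = 1.
β̂_MAP = 63 / (68 + 1) = 63/69 ≈ 0.913.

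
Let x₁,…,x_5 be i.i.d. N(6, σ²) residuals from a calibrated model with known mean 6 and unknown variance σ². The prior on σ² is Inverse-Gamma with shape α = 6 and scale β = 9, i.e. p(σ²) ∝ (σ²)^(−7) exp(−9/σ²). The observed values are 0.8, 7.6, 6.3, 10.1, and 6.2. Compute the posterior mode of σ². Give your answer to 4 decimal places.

Sum of squared deviations about the known mean: SS = (0.8−6)² + (7.6−6)² + (6.3−6)² + (10.1−6)² + (6.2−6)² = 46.54.
The Normal likelihood contributes (σ²)^(−n/2) exp(−SS/(2σ²)), so the posterior is Inverse-Gamma(α + n/2, β + SS/2) = Inverse-Gamma(8.5, 32.27).
The mode of Inverse-Gamma(a, b) is b/(a+1) = 32.27/9.5 ≈ 3.3968.

σ̂²_MAP = 3.3968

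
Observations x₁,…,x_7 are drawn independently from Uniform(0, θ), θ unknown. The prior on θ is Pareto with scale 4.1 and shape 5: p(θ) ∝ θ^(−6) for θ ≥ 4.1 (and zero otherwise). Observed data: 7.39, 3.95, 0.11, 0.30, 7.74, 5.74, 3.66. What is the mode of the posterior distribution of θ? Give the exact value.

The Uniform(0, θ) likelihood is θ^(−n) for θ ≥ max(xᵢ), zero otherwise. Here max(xᵢ) = 7.74.
Posterior ∝ θ^(−6) · θ^(−7) = θ^(−13) on θ ≥ max(4.1, 7.74) = 7.74.
This density is strictly decreasing in θ, so the posterior mode lies at the lower boundary of the support.

θ̂_MAP = 7.74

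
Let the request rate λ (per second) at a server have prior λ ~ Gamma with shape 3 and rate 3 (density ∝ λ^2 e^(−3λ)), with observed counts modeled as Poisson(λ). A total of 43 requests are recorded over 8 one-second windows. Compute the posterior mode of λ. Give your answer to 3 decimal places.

Σxᵢ = 43, n = 8.
Posterior ∝ λ^2e^(−3λ) · λ^43e^(−8λ) = λ^45e^(−11λ), i.e. Gamma(shape=46, rate=11).
The mode of a Gamma(a, b) with a ≥ 1 (shape–rate) is (a−1)/b = 45/11 ≈ 4.091.

λ̂_MAP = 4.091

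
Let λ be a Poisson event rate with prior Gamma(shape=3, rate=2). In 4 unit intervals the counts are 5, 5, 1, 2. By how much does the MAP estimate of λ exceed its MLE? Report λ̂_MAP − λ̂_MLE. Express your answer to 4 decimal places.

MAP − MLE = -0.7500

Σxᵢ = 13. Posterior is Gamma(16, 6); MAP = (16−1)/6 = 15/6 ≈ 2.50000.
MLE = x̄ = 13/4 ≈ 3.25000.
Difference = 15/6 − 13/4 = -3/4 ≈ -0.7500.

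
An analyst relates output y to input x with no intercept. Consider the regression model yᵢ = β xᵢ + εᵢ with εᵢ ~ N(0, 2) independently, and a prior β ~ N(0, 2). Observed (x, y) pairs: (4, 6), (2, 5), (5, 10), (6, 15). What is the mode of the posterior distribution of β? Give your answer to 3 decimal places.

log p(β | y) = −Σ(yᵢ − βxᵢ)²/(2·2) − β²/(2·2) + const.
Setting the derivative to zero: Σxᵢ(yᵢ − βxᵢ)/2 − β/2 = 0, so β = Σxᵢyᵢ / (Σxᵢ² + σ²/τ²).
Σxᵢyᵢ = 4·6 + 2·5 + 5·10 + 6·15 = 174; Σxᵢ² = 81; σ²/τ² = 1.
β̂_MAP = 174 / (81 + 1) = 174/82 ≈ 2.122.

β̂_MAP = 2.122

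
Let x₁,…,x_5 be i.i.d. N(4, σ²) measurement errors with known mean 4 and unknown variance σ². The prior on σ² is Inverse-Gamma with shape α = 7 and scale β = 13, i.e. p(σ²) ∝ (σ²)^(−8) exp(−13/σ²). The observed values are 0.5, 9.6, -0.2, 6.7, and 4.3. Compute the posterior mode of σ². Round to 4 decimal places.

Sum of squared deviations about the known mean: SS = (0.5−4)² + (9.6−4)² + (-0.2−4)² + (6.7−4)² + (4.3−4)² = 68.63.
The Normal likelihood contributes (σ²)^(−n/2) exp(−SS/(2σ²)), so the posterior is Inverse-Gamma(α + n/2, β + SS/2) = Inverse-Gamma(9.5, 47.315).
The mode of Inverse-Gamma(a, b) is b/(a+1) = 47.315/10.5 ≈ 4.5062.

σ̂²_MAP = 4.5062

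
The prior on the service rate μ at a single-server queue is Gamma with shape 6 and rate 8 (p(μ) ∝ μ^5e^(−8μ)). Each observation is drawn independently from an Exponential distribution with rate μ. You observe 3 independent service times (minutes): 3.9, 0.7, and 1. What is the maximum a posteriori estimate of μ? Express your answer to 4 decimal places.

The Exponential(rate=μ) likelihood is ∝ μ^n e^(−μΣtᵢ). Here n = 3 and Σtᵢ = 3.9 + 0.7 + 1 = 5.6.
Posterior ∝ μ^5e^(−8μ) · μ^3e^(−5.6μ) = μ^8e^(−13.6μ), i.e. Gamma(9, 13.6).
Mode = (a−1)/b = 8/13.6 ≈ 0.5882.

μ̂_MAP = 0.5882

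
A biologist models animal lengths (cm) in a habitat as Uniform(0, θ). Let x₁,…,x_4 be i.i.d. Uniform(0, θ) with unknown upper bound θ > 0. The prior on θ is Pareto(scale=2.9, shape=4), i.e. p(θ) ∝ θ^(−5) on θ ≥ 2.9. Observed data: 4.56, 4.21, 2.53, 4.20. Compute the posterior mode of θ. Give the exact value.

θ̂_MAP = 4.56

The Uniform(0, θ) likelihood is θ^(−n) for θ ≥ max(xᵢ), zero otherwise. Here max(xᵢ) = 4.56.
Posterior ∝ θ^(−5) · θ^(−4) = θ^(−9) on θ ≥ max(2.9, 4.56) = 4.56.
This density is strictly decreasing in θ, so the posterior mode lies at the lower boundary of the support.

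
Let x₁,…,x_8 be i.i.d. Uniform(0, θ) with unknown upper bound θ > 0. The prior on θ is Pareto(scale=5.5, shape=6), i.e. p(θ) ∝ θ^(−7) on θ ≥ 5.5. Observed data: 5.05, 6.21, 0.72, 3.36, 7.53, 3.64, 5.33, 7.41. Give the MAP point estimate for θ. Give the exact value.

The Uniform(0, θ) likelihood is θ^(−n) for θ ≥ max(xᵢ), zero otherwise. Here max(xᵢ) = 7.53.
Posterior ∝ θ^(−7) · θ^(−8) = θ^(−15) on θ ≥ max(5.5, 7.53) = 7.53.
This density is strictly decreasing in θ, so the posterior mode lies at the lower boundary of the support.

θ̂_MAP = 7.53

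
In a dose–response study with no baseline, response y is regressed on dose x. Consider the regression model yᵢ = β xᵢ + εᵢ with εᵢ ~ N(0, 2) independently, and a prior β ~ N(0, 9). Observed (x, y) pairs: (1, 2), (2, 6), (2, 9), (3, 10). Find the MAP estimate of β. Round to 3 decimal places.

β̂_MAP = 3.402

log p(β | y) = −Σ(yᵢ − βxᵢ)²/(2·2) − β²/(2·9) + const.
Setting the derivative to zero: Σxᵢ(yᵢ − βxᵢ)/2 − β/9 = 0, so β = Σxᵢyᵢ / (Σxᵢ² + σ²/τ²).
Σxᵢyᵢ = 1·2 + 2·6 + 2·9 + 3·10 = 62; Σxᵢ² = 18; σ²/τ² = 2/9.
β̂_MAP = 62 / (18 + 2/9) = 62/(164/9) = 279/82 ≈ 3.402.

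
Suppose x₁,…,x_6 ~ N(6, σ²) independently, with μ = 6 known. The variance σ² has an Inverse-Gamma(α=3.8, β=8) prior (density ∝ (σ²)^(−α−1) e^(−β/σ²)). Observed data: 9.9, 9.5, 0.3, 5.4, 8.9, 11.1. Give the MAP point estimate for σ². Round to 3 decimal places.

Sum of squared deviations about the known mean: SS = (9.9−6)² + (9.5−6)² + (0.3−6)² + (5.4−6)² + (8.9−6)² + (11.1−6)² = 94.73.
The Normal likelihood contributes (σ²)^(−n/2) exp(−SS/(2σ²)), so the posterior is Inverse-Gamma(α + n/2, β + SS/2) = Inverse-Gamma(6.8, 55.365).
The mode of Inverse-Gamma(a, b) is b/(a+1) = 55.365/7.8 ≈ 7.098.

σ̂²_MAP = 7.098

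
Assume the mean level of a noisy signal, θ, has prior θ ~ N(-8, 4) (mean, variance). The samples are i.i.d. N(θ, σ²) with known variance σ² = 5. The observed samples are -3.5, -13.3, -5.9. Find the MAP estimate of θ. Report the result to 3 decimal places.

n = 3; x̄ = ((-3.5) + (-13.3) + (-5.9))/3 = -22.7/3 = -227/30 ≈ -7.5667.
For a Normal prior and Normal likelihood with known variance, the posterior is Normal; its mode equals its mean, the precision-weighted average.
Prior precision 1/σ₀² = 1/4 = 0.25; data precision n/σ² = 3/5 = 0.6.
θ̂ = (0.25·(-8) + 0.6·(-227/30)) / (0.25 + 0.6) = (-6.54)/0.85 = -654/85 ≈ -7.694.

θ̂_MAP = -7.694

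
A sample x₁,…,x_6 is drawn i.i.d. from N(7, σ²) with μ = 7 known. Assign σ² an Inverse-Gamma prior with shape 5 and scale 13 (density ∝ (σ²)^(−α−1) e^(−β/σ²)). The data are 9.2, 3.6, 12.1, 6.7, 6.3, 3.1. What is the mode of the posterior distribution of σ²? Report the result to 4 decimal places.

σ̂²_MAP = 4.6778

Sum of squared deviations about the known mean: SS = (9.2−7)² + (3.6−7)² + (12.1−7)² + (6.7−7)² + (6.3−7)² + (3.1−7)² = 58.2.
The Normal likelihood contributes (σ²)^(−n/2) exp(−SS/(2σ²)), so the posterior is Inverse-Gamma(α + n/2, β + SS/2) = Inverse-Gamma(8, 42.1).
The mode of Inverse-Gamma(a, b) is b/(a+1) = 42.1/9 ≈ 4.6778.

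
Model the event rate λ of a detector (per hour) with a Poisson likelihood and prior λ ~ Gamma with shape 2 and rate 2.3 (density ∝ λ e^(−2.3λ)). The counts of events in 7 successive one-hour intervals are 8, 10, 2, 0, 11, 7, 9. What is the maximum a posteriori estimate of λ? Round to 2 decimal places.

Σxᵢ = 8+10+2+0+11+7+9 = 47, with n = 7.
Posterior ∝ λe^(−2.3λ) · λ^47e^(−7λ) = λ^48e^(−9.3λ), i.e. Gamma(shape=49, rate=9.3).
The mode of a Gamma(a, b) with a ≥ 1 (shape–rate) is (a−1)/b = 48/9.3 ≈ 5.16.

λ̂_MAP = 5.16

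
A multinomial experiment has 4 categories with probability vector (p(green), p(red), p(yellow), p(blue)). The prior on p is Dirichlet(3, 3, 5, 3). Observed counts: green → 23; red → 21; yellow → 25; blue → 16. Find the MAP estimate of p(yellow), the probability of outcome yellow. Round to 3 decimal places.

MAP estimate of p(yellow) = 0.305

The posterior is Dirichlet(αᵢ + nᵢ) = Dirichlet(26, 24, 30, 19).
For a Dirichlet(a₁,…,a_K) with all aᵢ > 1, the mode has j-th component (aⱼ − 1)/(Σaᵢ − K).
Here Σaᵢ = 99 and K = 4, so p(yellow) = (30 − 1)/(99 − 4) = 29/95 ≈ 0.305.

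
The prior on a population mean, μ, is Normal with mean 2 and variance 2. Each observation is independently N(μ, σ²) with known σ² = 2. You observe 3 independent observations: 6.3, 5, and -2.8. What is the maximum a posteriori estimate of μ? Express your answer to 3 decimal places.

μ̂_MAP = 2.625

n = 3; x̄ = (6.3 + 5 + (-2.8))/3 = 8.5/3 = 17/6 ≈ 2.8333.
For a Normal prior and Normal likelihood with known variance, the posterior is Normal; its mode equals its mean, the precision-weighted average.
Prior precision 1/σ₀² = 1/2 = 0.5; data precision n/σ² = 3/2 = 1.5.
μ̂ = (0.5·2 + 1.5·(17/6)) / (0.5 + 1.5) = 5.25/2 = 2.625.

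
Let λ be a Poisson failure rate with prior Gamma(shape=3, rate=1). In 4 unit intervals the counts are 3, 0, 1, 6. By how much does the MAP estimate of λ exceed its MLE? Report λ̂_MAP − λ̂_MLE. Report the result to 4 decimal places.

Σxᵢ = 10. Posterior is Gamma(13, 5); MAP = (13−1)/5 = 12/5 ≈ 2.40000.
MLE = x̄ = 10/4 ≈ 2.50000.
Difference = 12/5 − 10/4 = -1/10 ≈ -0.1000.

MAP − MLE = -0.1000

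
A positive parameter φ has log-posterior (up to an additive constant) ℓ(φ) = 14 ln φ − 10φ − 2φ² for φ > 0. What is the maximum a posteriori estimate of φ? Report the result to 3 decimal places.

φ̂_MAP = 1.000

ℓ'(φ) = 14/φ − 10 − 4φ. Setting this to zero and multiplying by φ: 4φ² + 10φ − 14 = 0.
φ = (−10 + √(10² + 4·4·14)) / (2·4) = (−10 + √324) / 8 = (−10 + 18)/8 = 1.
ℓ''(φ) = −14/φ² − 4 < 0, confirming a maximum.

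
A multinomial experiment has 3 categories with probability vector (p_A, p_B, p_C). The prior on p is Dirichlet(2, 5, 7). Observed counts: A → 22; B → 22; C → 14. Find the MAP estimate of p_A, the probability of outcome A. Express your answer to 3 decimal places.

MAP estimate of p_A = 0.333

The posterior is Dirichlet(αᵢ + nᵢ) = Dirichlet(24, 27, 21).
For a Dirichlet(a₁,…,a_K) with all aᵢ > 1, the mode has j-th component (aⱼ − 1)/(Σaᵢ − K).
Here Σaᵢ = 72 and K = 3, so p_A = (24 − 1)/(72 − 3) = 23/69 ≈ 0.333.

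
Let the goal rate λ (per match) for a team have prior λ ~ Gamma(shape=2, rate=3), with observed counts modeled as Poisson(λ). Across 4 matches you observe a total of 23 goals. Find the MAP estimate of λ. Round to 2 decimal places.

Σxᵢ = 23, n = 4.
Posterior ∝ λe^(−3λ) · λ^23e^(−4λ) = λ^24e^(−7λ), i.e. Gamma(shape=25, rate=7).
The mode of a Gamma(a, b) with a ≥ 1 (shape–rate) is (a−1)/b = 24/7 ≈ 3.43.

λ̂_MAP = 3.43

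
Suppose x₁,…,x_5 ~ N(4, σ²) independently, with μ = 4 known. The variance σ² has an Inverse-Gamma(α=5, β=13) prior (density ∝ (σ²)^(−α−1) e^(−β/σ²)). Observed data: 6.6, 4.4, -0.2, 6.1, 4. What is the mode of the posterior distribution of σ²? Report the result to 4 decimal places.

Sum of squared deviations about the known mean: SS = (6.6−4)² + (4.4−4)² + (-0.2−4)² + (6.1−4)² + (4−4)² = 28.97.
The Normal likelihood contributes (σ²)^(−n/2) exp(−SS/(2σ²)), so the posterior is Inverse-Gamma(α + n/2, β + SS/2) = Inverse-Gamma(7.5, 27.485).
The mode of Inverse-Gamma(a, b) is b/(a+1) = 27.485/8.5 ≈ 3.2335.

σ̂²_MAP = 3.2335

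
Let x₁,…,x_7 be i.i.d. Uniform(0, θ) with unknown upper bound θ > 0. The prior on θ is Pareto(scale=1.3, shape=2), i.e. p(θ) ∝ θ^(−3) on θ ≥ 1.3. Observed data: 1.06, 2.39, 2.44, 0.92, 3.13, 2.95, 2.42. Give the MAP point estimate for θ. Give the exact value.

θ̂_MAP = 3.13

The Uniform(0, θ) likelihood is θ^(−n) for θ ≥ max(xᵢ), zero otherwise. Here max(xᵢ) = 3.13.
Posterior ∝ θ^(−3) · θ^(−7) = θ^(−10) on θ ≥ max(1.3, 3.13) = 3.13.
This density is strictly decreasing in θ, so the posterior mode lies at the lower boundary of the support.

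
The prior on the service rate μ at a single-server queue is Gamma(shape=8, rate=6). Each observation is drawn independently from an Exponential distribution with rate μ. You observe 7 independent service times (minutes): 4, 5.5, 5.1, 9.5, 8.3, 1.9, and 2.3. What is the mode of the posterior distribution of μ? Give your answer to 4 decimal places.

μ̂_MAP = 0.3286

The Exponential(rate=μ) likelihood is ∝ μ^n e^(−μΣtᵢ). Here n = 7 and Σtᵢ = 4 + 5.5 + 5.1 + 9.5 + 8.3 + 1.9 + 2.3 = 36.6.
Posterior ∝ μ^7e^(−6μ) · μ^7e^(−36.6μ) = μ^14e^(−42.6μ), i.e. Gamma(15, 42.6).
Mode = (a−1)/b = 14/42.6 ≈ 0.3286.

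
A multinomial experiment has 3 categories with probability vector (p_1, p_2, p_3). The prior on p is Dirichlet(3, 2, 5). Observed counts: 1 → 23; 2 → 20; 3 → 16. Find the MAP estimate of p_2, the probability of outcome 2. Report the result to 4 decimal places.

MAP estimate: 0.3182

The posterior is Dirichlet(αᵢ + nᵢ) = Dirichlet(26, 22, 21).
For a Dirichlet(a₁,…,a_K) with all aᵢ > 1, the mode has j-th component (aⱼ − 1)/(Σaᵢ − K).
Here Σaᵢ = 69 and K = 3, so p_2 = (22 − 1)/(69 − 3) = 21/66 ≈ 0.3182.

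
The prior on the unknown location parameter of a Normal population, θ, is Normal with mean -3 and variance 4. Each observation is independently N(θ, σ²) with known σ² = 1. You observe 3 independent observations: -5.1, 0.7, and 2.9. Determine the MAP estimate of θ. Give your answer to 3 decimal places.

θ̂_MAP = -0.692

n = 3; x̄ = ((-5.1) + 0.7 + 2.9)/3 = -1.5/3 = -0.5.
For a Normal prior and Normal likelihood with known variance, the posterior is Normal; its mode equals its mean, the precision-weighted average.
Prior precision 1/σ₀² = 1/4 = 0.25; data precision n/σ² = 3/1 = 3.
θ̂ = (0.25·(-3) + 3·(-0.5)) / (0.25 + 3) = (-2.25)/3.25 = -9/13 ≈ -0.692.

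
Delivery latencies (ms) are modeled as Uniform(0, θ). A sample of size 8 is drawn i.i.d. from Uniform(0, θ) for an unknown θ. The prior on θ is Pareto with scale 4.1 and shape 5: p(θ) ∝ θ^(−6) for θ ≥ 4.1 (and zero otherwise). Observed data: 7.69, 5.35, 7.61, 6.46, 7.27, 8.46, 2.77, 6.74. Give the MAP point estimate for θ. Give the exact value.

The Uniform(0, θ) likelihood is θ^(−n) for θ ≥ max(xᵢ), zero otherwise. Here max(xᵢ) = 8.46.
Posterior ∝ θ^(−6) · θ^(−8) = θ^(−14) on θ ≥ max(4.1, 8.46) = 8.46.
This density is strictly decreasing in θ, so the posterior mode lies at the lower boundary of the support.

θ̂_MAP = 8.46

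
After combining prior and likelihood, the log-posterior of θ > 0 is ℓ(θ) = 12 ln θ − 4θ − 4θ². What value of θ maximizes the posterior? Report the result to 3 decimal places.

θ̂_MAP = 1.000

ℓ'(θ) = 12/θ − 4 − 8θ. Setting this to zero and multiplying by θ: 8θ² + 4θ − 12 = 0.
θ = (−4 + √(4² + 4·8·12)) / (2·8) = (−4 + √400) / 16 = (−4 + 20)/16 = 1.
ℓ''(θ) = −12/θ² − 8 < 0, confirming a maximum.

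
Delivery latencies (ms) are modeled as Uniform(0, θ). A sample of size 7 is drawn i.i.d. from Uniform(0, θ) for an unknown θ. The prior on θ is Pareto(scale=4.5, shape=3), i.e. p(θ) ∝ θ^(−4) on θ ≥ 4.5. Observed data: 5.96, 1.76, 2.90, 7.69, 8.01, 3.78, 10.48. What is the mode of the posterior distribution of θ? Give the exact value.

The Uniform(0, θ) likelihood is θ^(−n) for θ ≥ max(xᵢ), zero otherwise. Here max(xᵢ) = 10.48.
Posterior ∝ θ^(−4) · θ^(−7) = θ^(−11) on θ ≥ max(4.5, 10.48) = 10.48.
This density is strictly decreasing in θ, so the posterior mode lies at the lower boundary of the support.

θ̂_MAP = 10.48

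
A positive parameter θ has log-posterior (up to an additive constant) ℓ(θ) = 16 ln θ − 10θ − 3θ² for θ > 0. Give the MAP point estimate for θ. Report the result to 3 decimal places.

ℓ'(θ) = 16/θ − 10 − 6θ. Setting this to zero and multiplying by θ: 6θ² + 10θ − 16 = 0.
θ = (−10 + √(10² + 4·6·16)) / (2·6) = (−10 + √484) / 12 = (−10 + 22)/12 = 1.
ℓ''(θ) = −16/θ² − 6 < 0, confirming a maximum.

θ̂_MAP = 1.000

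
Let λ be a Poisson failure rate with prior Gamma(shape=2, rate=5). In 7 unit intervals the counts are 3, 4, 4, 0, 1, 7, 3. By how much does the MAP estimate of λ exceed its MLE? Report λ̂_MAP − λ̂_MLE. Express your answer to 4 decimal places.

MAP − MLE = -1.2262

Σxᵢ = 22. Posterior is Gamma(24, 12); MAP = (24−1)/12 = 23/12 ≈ 1.91667.
MLE = x̄ = 22/7 ≈ 3.14286.
Difference = 23/12 − 22/7 = -103/84 ≈ -1.2262.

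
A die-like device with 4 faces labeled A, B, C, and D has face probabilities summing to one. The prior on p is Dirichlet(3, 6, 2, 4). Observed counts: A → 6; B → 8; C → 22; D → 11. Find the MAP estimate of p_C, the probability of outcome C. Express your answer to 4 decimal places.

The posterior is Dirichlet(αᵢ + nᵢ) = Dirichlet(9, 14, 24, 15).
For a Dirichlet(a₁,…,a_K) with all aᵢ > 1, the mode has j-th component (aⱼ − 1)/(Σaᵢ − K).
Here Σaᵢ = 62 and K = 4, so p_C = (24 − 1)/(62 − 4) = 23/58 ≈ 0.3966.

MAP estimate of p_C = 0.3966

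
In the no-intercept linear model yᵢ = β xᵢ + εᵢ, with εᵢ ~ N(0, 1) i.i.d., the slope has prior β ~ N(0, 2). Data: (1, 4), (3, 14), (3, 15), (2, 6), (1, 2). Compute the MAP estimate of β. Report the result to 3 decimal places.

log p(β | y) = −Σ(yᵢ − βxᵢ)²/(2·1) − β²/(2·2) + const.
Setting the derivative to zero: Σxᵢ(yᵢ − βxᵢ)/1 − β/2 = 0, so β = Σxᵢyᵢ / (Σxᵢ² + σ²/τ²).
Σxᵢyᵢ = 1·4 + 3·14 + 3·15 + 2·6 + 1·2 = 105; Σxᵢ² = 24; σ²/τ² = 0.5.
β̂_MAP = 105 / (24 + 0.5) = 105/24.5 ≈ 4.286.

β̂_MAP = 4.286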